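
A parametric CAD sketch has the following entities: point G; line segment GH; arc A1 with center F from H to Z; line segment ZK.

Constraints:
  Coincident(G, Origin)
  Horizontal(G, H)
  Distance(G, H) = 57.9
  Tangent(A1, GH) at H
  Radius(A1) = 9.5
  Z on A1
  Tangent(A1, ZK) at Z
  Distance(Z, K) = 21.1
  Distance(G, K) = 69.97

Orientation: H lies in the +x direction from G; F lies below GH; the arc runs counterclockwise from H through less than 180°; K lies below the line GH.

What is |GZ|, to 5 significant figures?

52.258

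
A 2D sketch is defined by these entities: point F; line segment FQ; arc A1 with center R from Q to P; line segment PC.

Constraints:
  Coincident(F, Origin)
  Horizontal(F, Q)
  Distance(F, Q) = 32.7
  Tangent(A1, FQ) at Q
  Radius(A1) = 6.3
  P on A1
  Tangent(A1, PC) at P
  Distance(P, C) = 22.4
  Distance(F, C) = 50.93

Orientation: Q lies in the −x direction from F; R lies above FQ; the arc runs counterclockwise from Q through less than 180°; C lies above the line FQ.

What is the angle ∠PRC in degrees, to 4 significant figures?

74.29°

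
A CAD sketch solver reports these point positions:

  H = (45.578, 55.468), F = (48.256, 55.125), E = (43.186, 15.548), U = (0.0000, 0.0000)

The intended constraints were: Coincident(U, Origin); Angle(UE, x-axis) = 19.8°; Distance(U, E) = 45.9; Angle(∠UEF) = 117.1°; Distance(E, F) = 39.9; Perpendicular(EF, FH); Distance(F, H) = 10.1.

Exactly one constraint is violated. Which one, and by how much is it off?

Distance(F, H) = 10.1 — off by 7.40.

U = (0.00, 0.00) ✓; UE at 19.80° ✓; |UE| = 45.90 ✓; ∠UEF = 117.1° ✓; |EF| = 39.90 ✓; ∠(EF, FH) = 90.00° ✓; |FH| = 2.700 ✗.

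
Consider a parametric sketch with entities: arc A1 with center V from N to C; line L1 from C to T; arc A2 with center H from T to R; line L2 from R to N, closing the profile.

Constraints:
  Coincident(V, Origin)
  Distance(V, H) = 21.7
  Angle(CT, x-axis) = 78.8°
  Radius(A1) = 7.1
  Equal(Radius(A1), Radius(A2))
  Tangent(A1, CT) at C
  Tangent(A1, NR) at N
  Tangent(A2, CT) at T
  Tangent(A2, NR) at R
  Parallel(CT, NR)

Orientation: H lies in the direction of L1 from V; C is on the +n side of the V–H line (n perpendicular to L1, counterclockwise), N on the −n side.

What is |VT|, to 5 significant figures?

22.832

Tangency of A1 to both parallel lines with radius 7.1 puts C and N at V ± 7.1·n: C = (-6.9648, 1.3791), N = (6.9648, -1.3791). Equal radii place T and R the same way about H: T = H + 7.1·n = (-2.7499, 22.666), R = H − 7.1·n = (11.180, 19.908). Then |VT| = |T − V| = 22.832.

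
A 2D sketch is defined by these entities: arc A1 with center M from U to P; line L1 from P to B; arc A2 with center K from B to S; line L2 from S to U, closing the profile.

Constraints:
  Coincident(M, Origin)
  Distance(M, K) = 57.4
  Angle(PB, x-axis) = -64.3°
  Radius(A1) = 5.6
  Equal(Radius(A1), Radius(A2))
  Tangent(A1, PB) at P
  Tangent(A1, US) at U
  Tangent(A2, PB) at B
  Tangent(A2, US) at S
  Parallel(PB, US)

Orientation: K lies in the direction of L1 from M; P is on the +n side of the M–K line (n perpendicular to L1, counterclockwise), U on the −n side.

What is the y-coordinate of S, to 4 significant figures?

-54.15

Tangency of A1 to both parallel lines with radius 5.6 puts P and U at M ± 5.6·n: P = (5.046, 2.428), U = (-5.046, -2.428). Equal radii place B and S the same way about K: B = K + 5.6·n = (29.94, -49.29), S = K − 5.6·n = (19.85, -54.15). So S.y = -54.15.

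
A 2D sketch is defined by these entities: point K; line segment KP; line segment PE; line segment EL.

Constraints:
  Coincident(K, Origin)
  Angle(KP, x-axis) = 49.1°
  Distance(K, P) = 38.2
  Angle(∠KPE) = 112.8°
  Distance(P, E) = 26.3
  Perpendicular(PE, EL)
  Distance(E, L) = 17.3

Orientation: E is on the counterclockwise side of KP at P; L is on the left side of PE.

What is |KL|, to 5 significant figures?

44.838

∠KPE = 112.8°, so PE runs at 49.1° + (180° − 112.8°) = 116.30° from the x-axis; with |PE| = 26.3, E = P + 26.3·(cos 116.30°, sin 116.30°) = (13.358, 52.451). PE is perpendicular to EL; with |EL| = 17.3 on the left of PE, L = E + 17.3·(-0.89649, -0.44307) = (-2.1509, 44.786). Then |KL| = |L − K| = 44.838.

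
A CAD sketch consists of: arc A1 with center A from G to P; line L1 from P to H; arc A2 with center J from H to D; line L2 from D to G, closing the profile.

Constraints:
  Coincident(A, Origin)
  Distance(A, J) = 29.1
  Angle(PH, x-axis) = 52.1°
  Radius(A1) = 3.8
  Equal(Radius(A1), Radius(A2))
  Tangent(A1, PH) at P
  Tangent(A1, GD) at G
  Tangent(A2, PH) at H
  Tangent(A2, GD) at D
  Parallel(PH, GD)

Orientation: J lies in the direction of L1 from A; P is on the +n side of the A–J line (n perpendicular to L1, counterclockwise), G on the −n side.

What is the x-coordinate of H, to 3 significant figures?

14.9

Tangency of A1 to both parallel lines with radius 3.8 puts P and G at A ± 3.8·n: P = (-3.00, 2.33), G = (3.00, -2.33). Equal radii place H and D the same way about J: H = J + 3.8·n = (14.9, 25.3), D = J − 3.8·n = (20.9, 20.6). So H.x = 14.9.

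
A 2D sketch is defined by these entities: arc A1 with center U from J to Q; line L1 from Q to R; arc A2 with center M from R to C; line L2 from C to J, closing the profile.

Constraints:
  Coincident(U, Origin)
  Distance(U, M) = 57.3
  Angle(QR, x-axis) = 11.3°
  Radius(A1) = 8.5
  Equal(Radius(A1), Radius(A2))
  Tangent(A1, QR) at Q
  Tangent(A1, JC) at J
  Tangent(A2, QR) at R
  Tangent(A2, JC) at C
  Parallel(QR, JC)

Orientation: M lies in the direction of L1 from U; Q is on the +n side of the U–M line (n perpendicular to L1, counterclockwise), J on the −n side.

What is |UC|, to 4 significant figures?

57.93

The slot axis is L1's direction at 11.3°, so u = (cos 11.3°, sin 11.3°) = (0.9806, 0.1959) and n = (−sin 11.3°, cos 11.3°) = (-0.1959, 0.9806). U is at the origin and M lies 57.3 along u from U, so M = 57.3·u = (56.19, 11.23). Tangency of A1 to both parallel lines with radius 8.5 puts Q and J at U ± 8.5·n: Q = (-1.666, 8.335), J = (1.666, -8.335). Equal radii place R and C the same way about M: R = M + 8.5·n = (54.52, 19.56), C = M − 8.5·n = (57.85, 2.892). Then |UC| = |C − U| = 57.93.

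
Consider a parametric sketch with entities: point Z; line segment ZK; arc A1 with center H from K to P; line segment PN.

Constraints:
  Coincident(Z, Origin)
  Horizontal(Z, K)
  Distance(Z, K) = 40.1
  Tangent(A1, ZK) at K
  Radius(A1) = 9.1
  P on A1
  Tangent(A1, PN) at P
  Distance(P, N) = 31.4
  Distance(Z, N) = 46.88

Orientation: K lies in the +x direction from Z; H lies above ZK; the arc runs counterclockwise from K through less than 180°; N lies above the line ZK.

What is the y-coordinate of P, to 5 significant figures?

15.071

Checks: |HP| = 9.100 ✓; ∠(HP, PN) = 90.00° ✓; |PN| = 31.40 ✓; |ZN| = 46.88 ✓.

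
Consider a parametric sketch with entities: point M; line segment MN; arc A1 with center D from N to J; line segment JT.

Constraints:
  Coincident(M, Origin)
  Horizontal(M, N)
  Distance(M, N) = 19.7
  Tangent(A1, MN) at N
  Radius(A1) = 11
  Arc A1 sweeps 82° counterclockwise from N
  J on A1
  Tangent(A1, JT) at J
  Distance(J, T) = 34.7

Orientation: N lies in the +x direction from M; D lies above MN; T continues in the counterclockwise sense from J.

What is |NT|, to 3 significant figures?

46.6

M is at the origin; M and N share the same y with |MN| = 19.7 and N on the +x side, so N = (19.7, 0.00). The tangent condition forces DN to be normal to MN, so D = N + (0, 11) = (19.7, 11.0). On A1, N sits at bearing -90° from D; an 82° counterclockwise sweep puts J at bearing -8°, so J = D + 11.0·(cos -8°, sin -8°) = (30.6, 9.47). A1 meets JT tangentially, so DJ is at right angles to JT, so JT runs along (−sin -8°, cos -8°); with |JT| = 34.7, T = (35.4, 43.8). Then |NT| = |T − N| = 46.6.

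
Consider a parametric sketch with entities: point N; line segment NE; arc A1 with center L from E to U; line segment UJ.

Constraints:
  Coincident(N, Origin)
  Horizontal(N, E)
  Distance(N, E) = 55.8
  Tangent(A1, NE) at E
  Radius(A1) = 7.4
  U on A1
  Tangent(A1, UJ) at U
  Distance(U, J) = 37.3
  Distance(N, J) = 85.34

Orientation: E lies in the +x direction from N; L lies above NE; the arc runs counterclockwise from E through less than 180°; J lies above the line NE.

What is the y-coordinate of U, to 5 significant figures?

4.8952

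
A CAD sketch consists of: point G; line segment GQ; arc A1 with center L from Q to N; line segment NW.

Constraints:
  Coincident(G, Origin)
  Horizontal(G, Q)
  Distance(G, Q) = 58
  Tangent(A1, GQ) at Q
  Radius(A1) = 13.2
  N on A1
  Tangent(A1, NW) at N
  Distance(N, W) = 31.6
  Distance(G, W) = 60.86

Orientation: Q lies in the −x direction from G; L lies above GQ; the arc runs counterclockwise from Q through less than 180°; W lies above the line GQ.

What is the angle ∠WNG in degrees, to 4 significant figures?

100.7°

G is at the origin; GQ is horizontal with |GQ| = 58.0 and Q on the −x side, so Q = (-58.00, 0.000). Since A1 is tangent to GQ there, LQ ⟂ GQ, so L = Q + (0, 13.2) = (-58.00, 13.20). Since LN ⟂ NW (tangency), |LW| = √(13.2² + 31.6²) = 34.25 regardless of where N sits on A1. So W lies on both circle(G, 60.86) and circle(L, 34.25); the above-GQ intersection is W = (-42.38, 43.68). N is the foot of the tangent from W: N = (-44.84, 12.17).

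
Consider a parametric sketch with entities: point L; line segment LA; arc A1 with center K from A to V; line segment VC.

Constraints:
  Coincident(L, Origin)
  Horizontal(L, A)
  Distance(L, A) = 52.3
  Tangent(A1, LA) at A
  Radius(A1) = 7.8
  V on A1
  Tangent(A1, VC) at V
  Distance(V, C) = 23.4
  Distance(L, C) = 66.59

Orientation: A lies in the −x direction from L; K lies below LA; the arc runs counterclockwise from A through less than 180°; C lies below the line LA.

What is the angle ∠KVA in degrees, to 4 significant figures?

43.17°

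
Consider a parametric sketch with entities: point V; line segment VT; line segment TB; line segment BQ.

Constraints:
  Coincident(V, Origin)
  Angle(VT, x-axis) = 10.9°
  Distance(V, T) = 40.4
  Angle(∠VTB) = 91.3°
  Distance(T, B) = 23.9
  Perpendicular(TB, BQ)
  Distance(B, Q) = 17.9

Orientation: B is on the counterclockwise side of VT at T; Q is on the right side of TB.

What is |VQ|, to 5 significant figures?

63.353

V is at the origin; VT runs at 10.9° with length 40.4, so T = 40.4·(cos 10.9°, sin 10.9°) = (39.671, 7.6395). ∠VTB = 91.3°, so TB runs at 10.9° + (180° − 91.3°) = 99.600° from the x-axis; with |TB| = 23.9, B = T + 23.9·(cos 99.600°, sin 99.600°) = (35.685, 31.205). TB is perpendicular to BQ; with |BQ| = 17.9 on the right of TB, Q = B + 17.9·(0.98600, 0.16677) = (53.335, 34.190). Then |VQ| = |Q − V| = 63.353.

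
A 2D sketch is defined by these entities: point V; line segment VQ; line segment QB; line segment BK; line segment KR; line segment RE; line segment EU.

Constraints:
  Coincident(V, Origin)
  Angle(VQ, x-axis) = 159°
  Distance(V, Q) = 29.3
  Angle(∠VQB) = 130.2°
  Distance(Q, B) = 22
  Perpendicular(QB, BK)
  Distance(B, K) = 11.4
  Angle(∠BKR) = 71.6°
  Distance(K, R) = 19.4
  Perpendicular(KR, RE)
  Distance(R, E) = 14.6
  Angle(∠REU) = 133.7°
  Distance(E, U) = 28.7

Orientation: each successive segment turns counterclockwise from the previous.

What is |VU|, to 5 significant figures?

68.435

KR is perpendicular to RE, so RE runs at 137.20°; with |RE| = 14.6, E = (-38.672, 14.066). ∠REU = 133.7° gives EU at -176.50° from the x-axis; with |EU| = 28.7, U = (-67.318, 12.314). Then |VU| = |U − V| = 68.435.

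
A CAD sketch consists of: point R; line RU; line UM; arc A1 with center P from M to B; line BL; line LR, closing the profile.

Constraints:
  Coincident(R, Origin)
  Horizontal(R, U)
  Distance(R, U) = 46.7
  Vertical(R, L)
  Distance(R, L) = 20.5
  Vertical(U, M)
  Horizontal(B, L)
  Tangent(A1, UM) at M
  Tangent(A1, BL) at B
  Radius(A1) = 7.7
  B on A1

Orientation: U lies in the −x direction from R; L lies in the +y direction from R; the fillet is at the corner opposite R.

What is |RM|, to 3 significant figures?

48.4

R is at the origin; RU is horizontal with |RU| = 46.7 and U on the −x side, so U = (-46.7, 0.00). RL is vertical with |RL| = 20.5 and L on the +y side, so L = (0.00, 20.5). The virtual corner opposite R is at (-46.7, 20.5). Since A1 is tangent to UM there, PM ⟂ UM and tangency of A1 to BL means the radius PB is perpendicular to BL, with radius 7.7, so the center P sits 7.7 in from both sides at P = (-39.0, 12.8). That places the tangent points at M = (-46.7, 12.8) on UM and B = (-39.0, 20.5) on BL. Then |RM| = |M − R| = 48.4.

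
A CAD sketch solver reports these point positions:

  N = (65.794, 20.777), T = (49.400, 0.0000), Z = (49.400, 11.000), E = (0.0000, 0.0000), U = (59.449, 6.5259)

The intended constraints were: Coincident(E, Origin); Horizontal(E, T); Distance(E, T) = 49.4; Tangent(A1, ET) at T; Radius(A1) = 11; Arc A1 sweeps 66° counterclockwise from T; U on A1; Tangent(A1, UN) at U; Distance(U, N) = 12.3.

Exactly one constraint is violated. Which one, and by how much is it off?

Distance(U, N) = 12.3 — off by 3.30.

E = (0.00, 0.00) ✓; E.y = 0.00, T.y = 0.00 ✓; |ET| = 49.40 ✓; ∠(ZT, TE) = 90.00° ✓; |ZT| = 11.00 ✓; bearing(Z→U) − bearing(Z→T) = 66.00° ✓; |ZU| = 11.00 ✓; ∠(ZU, UN) = 90.00° ✓; |UN| = 15.60 ✗.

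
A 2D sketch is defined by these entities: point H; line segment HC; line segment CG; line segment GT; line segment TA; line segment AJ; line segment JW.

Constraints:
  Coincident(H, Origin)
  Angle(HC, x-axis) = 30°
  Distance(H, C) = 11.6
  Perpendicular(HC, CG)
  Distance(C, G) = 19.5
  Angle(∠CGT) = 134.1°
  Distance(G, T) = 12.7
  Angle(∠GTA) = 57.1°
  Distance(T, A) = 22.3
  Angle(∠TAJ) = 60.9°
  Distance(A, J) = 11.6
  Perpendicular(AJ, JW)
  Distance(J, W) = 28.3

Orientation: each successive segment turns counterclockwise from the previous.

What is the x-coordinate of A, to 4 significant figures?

-4.835

∠CGT = 134.1° gives GT at 165.9° from the x-axis; with |GT| = 12.7, T = (-12.02, 25.78). ∠GTA = 57.1° gives TA at -71.20° from the x-axis; with |TA| = 22.3, A = (-4.835, 4.671). So A.x = -4.835.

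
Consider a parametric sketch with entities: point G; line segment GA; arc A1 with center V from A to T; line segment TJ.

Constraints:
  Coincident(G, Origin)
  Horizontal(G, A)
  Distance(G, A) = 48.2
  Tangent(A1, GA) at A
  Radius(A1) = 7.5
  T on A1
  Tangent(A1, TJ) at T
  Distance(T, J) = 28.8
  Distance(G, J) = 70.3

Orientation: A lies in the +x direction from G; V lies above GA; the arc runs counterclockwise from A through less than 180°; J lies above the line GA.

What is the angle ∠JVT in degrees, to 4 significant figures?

75.40°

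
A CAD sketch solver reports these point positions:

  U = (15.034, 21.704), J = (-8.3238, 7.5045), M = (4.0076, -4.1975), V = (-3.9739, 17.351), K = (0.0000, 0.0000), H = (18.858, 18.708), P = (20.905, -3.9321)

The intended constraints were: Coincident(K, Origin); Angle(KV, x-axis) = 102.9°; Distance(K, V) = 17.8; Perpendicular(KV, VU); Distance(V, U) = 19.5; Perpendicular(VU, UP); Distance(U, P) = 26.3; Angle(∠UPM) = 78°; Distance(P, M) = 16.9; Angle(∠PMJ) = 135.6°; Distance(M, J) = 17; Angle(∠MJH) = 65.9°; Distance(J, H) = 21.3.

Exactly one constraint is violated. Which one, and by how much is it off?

Distance(J, H) = 21.3 — off by 8.10.

K = (0.00, 0.00) ✓; KV at 102.9° ✓; |KV| = 17.80 ✓; ∠(KV, VU) = 90.00° ✓; |VU| = 19.50 ✓; ∠(VU, UP) = 90.00° ✓; |UP| = 26.30 ✓; ∠UPM = 78.00° ✓; |PM| = 16.90 ✓; ∠PMJ = 135.6° ✓; |MJ| = 17.00 ✓; ∠MJH = 65.90° ✓; |JH| = 29.40 ✗.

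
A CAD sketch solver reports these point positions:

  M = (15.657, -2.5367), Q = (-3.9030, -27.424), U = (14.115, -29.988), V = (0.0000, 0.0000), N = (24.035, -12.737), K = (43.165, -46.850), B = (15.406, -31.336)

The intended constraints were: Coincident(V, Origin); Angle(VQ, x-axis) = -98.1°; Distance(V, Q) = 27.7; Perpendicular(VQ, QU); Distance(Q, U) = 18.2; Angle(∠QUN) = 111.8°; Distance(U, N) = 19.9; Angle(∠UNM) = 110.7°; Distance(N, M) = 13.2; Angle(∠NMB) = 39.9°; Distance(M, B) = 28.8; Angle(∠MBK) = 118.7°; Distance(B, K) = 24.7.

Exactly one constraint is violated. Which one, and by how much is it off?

Distance(B, K) = 24.7 — off by 7.10.

V = (0.00, 0.00) ✓; VQ at -98.10° ✓; |VQ| = 27.70 ✓; ∠(VQ, QU) = 90.00° ✓; |QU| = 18.20 ✓; ∠QUN = 111.8° ✓; |UN| = 19.90 ✓; ∠UNM = 110.7° ✓; |NM| = 13.20 ✓; ∠NMB = 39.90° ✓; |MB| = 28.80 ✓; ∠MBK = 118.7° ✓; |BK| = 31.80 ✗.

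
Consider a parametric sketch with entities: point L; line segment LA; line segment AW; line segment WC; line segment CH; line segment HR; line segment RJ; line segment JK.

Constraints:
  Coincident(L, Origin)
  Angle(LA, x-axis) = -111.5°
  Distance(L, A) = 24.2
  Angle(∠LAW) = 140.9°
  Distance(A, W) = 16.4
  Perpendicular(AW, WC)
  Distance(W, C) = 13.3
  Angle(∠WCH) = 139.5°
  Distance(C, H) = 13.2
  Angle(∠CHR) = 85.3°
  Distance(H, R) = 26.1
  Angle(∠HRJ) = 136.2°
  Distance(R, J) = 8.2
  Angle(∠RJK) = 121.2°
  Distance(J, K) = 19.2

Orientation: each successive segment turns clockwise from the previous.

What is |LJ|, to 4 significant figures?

20.32

∠CHR = 85.3° gives HR at -15.80° from the x-axis; with |HR| = 26.1, R = (-2.031, -13.13). ∠HRJ = 136.2° gives RJ at -59.60° from the x-axis; with |RJ| = 8.2, J = (2.118, -20.21). Then |LJ| = |J − L| = 20.32.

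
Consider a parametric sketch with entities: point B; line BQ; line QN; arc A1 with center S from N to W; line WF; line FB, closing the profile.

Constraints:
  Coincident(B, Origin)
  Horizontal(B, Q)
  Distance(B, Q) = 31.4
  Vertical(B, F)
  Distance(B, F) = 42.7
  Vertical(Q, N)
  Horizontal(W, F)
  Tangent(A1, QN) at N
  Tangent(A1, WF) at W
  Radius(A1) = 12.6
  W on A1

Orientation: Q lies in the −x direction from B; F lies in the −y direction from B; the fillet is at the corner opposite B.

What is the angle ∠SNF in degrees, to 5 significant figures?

21.864°

B is at the origin; BQ is horizontal with |BQ| = 31.4 and Q on the −x side, so Q = (-31.400, 0.0000). BF is vertical with |BF| = 42.7 and F on the −y side, so F = (0.0000, -42.700). The virtual corner opposite B is at (-31.400, -42.700). The tangent condition forces SN to be normal to QN and tangency of A1 to WF means the radius SW is perpendicular to WF, with radius 12.6, so the center S sits 12.6 in from both sides at S = (-18.800, -30.100). That places the tangent points at N = (-31.400, -30.100) on QN and W = (-18.800, -42.700) on WF. Then cos ∠SNF = NS·NF / (|NS||NF|), giving 21.864°.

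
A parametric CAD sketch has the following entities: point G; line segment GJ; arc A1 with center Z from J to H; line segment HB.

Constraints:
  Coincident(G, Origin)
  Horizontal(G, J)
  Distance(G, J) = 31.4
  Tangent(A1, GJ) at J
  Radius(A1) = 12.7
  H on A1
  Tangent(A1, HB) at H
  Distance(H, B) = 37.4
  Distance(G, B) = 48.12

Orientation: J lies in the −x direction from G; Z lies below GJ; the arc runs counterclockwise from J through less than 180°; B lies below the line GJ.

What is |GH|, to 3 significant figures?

45.5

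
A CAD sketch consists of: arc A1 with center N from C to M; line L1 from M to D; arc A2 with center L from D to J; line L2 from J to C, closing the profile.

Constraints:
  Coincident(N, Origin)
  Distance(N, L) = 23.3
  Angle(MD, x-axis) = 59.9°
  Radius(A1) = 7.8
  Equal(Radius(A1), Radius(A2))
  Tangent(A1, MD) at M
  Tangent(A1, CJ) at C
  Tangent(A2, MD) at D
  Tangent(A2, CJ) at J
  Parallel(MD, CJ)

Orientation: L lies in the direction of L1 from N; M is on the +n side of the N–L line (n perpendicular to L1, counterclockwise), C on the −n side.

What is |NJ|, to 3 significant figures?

24.6

Tangency of A1 to both parallel lines with radius 7.8 puts M and C at N ± 7.8·n: M = (-6.75, 3.91), C = (6.75, -3.91). Equal radii place D and J the same way about L: D = L + 7.8·n = (4.94, 24.1), J = L − 7.8·n = (18.4, 16.2). Then |NJ| = |J − N| = 24.6.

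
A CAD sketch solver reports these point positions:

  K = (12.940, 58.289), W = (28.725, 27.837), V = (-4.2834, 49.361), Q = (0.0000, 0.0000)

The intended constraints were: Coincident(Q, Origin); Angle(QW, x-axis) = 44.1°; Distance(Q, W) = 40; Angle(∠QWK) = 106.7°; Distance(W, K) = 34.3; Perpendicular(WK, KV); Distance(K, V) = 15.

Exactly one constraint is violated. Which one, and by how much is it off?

Distance(K, V) = 15 — off by 4.40.

Q = (0.00, 0.00) ✓; QW at 44.10° ✓; |QW| = 40.00 ✓; ∠QWK = 106.7° ✓; |WK| = 34.30 ✓; ∠(WK, KV) = 90.00° ✓; |KV| = 19.40 ✗.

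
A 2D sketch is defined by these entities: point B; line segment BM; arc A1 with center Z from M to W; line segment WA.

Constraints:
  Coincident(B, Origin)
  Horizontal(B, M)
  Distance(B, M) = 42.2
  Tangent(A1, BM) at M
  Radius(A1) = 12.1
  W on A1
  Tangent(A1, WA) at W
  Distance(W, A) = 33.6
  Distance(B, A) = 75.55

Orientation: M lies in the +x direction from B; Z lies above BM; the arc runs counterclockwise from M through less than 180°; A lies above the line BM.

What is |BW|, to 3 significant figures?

54.4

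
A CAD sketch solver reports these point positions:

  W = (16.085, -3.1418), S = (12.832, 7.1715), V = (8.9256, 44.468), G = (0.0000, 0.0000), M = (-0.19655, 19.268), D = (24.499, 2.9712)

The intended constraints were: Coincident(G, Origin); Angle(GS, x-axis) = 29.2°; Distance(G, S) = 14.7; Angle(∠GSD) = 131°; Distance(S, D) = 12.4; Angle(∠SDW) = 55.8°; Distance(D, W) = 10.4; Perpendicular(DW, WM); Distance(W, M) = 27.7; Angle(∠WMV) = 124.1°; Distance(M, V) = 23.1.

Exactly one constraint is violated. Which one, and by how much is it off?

Distance(M, V) = 23.1 — off by 3.70.

G = (0.00, 0.00) ✓; GS at 29.20° ✓; |GS| = 14.70 ✓; ∠GSD = 131.0° ✓; |SD| = 12.40 ✓; ∠SDW = 55.80° ✓; |DW| = 10.40 ✓; ∠(DW, WM) = 90.00° ✓; |WM| = 27.70 ✓; ∠WMV = 124.1° ✓; |MV| = 26.80 ✗.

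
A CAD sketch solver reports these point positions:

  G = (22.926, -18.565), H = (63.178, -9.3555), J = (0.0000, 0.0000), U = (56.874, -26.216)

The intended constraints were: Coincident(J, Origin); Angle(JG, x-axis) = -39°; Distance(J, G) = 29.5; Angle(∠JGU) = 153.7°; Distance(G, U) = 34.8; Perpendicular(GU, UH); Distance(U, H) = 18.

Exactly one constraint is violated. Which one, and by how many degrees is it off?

Perpendicular(GU, UH) — off by 7.80°.

J = (0.00, 0.00) ✓; JG at -39.00° ✓; |JG| = 29.50 ✓; ∠JGU = 153.7° ✓; |GU| = 34.80 ✓; ∠(GU, UH) = 82.20° ✗; |UH| = 18.00 ✓.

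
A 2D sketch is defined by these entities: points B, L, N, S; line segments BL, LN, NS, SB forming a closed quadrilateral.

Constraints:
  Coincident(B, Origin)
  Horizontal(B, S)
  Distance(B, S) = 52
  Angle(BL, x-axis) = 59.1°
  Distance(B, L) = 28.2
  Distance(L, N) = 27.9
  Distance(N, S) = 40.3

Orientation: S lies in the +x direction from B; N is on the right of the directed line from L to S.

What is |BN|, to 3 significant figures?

12.4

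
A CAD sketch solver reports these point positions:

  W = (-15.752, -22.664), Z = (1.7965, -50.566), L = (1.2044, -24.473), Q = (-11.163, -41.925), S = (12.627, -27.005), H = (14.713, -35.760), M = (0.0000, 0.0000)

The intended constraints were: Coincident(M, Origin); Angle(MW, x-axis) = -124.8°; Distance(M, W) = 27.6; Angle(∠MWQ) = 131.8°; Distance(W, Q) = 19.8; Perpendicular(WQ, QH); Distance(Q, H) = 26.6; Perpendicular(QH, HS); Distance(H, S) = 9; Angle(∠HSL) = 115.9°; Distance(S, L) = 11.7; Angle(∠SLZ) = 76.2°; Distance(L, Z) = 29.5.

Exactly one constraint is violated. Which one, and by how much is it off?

Distance(L, Z) = 29.5 — off by 3.40.

M = (0.00, 0.00) ✓; MW at -124.8° ✓; |MW| = 27.60 ✓; ∠MWQ = 131.8° ✓; |WQ| = 19.80 ✓; ∠(WQ, QH) = 90.00° ✓; |QH| = 26.60 ✓; ∠(QH, HS) = 90.00° ✓; |HS| = 9.000 ✓; ∠HSL = 115.9° ✓; |SL| = 11.70 ✓; ∠SLZ = 76.20° ✓; |LZ| = 26.10 ✗.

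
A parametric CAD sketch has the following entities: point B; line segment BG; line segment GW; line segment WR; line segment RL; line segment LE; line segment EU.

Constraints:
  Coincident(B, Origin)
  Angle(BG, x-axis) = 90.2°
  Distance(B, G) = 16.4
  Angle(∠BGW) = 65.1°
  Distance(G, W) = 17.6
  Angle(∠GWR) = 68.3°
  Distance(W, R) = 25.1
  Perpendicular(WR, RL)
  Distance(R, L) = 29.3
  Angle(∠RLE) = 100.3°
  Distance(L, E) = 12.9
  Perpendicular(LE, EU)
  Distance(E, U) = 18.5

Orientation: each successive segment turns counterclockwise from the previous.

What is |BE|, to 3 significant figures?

27.7

B is at the origin; BG runs at 90.2° with length 16.4, so G = (-0.0572, 16.4). ∠BGW = 65.1° gives GW at -155° from the x-axis; with |GW| = 17.6, W = (-16.0, 8.93). ∠GWR = 68.3° gives WR at -43.2° from the x-axis; with |WR| = 25.1, R = (2.30, -8.25). The perpendicularity gives RL at right angles to WR, so RL runs at 46.8°; with |RL| = 29.3, L = (22.4, 13.1). ∠RLE = 100.3° gives LE at 126° from the x-axis; with |LE| = 12.9, E = (14.7, 23.5). Then |BE| = |E − B| = 27.7.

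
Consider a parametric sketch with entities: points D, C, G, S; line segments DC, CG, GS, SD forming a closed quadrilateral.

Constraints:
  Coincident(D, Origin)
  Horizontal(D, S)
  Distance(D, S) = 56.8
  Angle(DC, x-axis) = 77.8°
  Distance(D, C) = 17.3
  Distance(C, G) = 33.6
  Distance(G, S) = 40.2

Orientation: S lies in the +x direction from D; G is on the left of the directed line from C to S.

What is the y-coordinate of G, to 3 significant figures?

32.6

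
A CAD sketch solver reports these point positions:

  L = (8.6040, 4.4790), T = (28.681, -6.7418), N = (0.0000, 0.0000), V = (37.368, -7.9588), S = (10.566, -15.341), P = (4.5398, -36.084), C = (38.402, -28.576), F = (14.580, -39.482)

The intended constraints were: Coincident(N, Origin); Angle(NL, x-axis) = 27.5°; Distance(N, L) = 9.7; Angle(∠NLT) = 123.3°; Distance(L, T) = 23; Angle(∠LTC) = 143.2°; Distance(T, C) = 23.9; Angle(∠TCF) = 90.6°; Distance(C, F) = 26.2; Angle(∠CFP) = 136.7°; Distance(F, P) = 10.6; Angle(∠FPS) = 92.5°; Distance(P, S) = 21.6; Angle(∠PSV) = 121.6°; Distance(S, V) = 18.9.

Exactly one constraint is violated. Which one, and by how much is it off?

Distance(S, V) = 18.9 — off by 8.90.

N = (0.00, 0.00) ✓; NL at 27.50° ✓; |NL| = 9.700 ✓; ∠NLT = 123.3° ✓; |LT| = 23.00 ✓; ∠LTC = 143.2° ✓; |TC| = 23.90 ✓; ∠TCF = 90.60° ✓; |CF| = 26.20 ✓; ∠CFP = 136.7° ✓; |FP| = 10.60 ✓; ∠FPS = 92.50° ✓; |PS| = 21.60 ✓; ∠PSV = 121.6° ✓; |SV| = 27.80 ✗.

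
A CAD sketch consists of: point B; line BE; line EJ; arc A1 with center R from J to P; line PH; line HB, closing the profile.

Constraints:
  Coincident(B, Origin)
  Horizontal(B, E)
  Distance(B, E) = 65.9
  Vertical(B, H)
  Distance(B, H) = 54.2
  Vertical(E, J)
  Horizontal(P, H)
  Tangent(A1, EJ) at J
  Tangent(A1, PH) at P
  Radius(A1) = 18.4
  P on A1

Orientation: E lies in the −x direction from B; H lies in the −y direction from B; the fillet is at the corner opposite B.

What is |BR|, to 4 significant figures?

59.48

B is at the origin; BE is horizontal with |BE| = 65.9 and E on the −x side, so E = (-65.90, 0.000). BH is vertical with |BH| = 54.2 and H on the −y side, so H = (0.000, -54.20). The virtual corner opposite B is at (-65.90, -54.20). Since A1 is tangent to EJ there, RJ ⟂ EJ and tangency of A1 to PH means the radius RP is perpendicular to PH, with radius 18.4, so the center R sits 18.4 in from both sides at R = (-47.50, -35.80). Then |BR| = |R − B| = 59.48.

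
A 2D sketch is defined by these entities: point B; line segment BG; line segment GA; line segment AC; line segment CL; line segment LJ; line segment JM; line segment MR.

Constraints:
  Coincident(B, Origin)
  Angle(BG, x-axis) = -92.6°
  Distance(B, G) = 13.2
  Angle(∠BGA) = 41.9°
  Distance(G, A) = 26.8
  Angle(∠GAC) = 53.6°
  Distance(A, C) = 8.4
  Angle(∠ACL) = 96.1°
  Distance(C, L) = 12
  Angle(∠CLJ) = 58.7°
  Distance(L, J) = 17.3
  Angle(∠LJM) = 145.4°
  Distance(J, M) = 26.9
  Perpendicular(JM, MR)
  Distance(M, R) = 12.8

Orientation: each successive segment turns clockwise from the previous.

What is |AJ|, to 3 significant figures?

7.52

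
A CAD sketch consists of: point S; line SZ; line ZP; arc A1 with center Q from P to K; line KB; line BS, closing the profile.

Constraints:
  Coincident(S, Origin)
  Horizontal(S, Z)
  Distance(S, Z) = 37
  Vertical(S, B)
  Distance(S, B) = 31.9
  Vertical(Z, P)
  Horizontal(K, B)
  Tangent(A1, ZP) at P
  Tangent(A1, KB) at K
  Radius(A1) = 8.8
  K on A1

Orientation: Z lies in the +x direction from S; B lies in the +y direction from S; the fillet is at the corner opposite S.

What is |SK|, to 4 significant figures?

42.58

S is at the origin; S and Z share the same y with |SZ| = 37.0 and Z on the +x side, so Z = (37.00, 0.000). S and B share the same x with |SB| = 31.9 and B on the +y side, so B = (0.000, 31.90). The virtual corner opposite S is at (37.00, 31.90). A1 meets ZP tangentially, so QP is at right angles to ZP and since A1 is tangent to KB there, QK ⟂ KB, with radius 8.8, so the center Q sits 8.8 in from both sides at Q = (28.20, 23.10). That places the tangent points at P = (37.00, 23.10) on ZP and K = (28.20, 31.90) on KB. Then |SK| = |K − S| = 42.58.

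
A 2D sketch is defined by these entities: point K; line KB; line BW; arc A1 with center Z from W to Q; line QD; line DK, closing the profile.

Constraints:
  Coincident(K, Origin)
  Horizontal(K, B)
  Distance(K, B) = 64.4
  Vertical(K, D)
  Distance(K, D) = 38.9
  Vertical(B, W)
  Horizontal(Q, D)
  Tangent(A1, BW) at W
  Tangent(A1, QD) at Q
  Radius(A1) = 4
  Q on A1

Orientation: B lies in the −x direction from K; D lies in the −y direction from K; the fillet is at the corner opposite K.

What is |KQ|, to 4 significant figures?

71.84

K is at the origin; KB is horizontal with |KB| = 64.4 and B on the −x side, so B = (-64.40, 0.000). KD is vertical with |KD| = 38.9 and D on the −y side, so D = (0.000, -38.90). The virtual corner opposite K is at (-64.40, -38.90). A1 meets BW tangentially, so ZW is at right angles to BW and since A1 is tangent to QD there, ZQ ⟂ QD, with radius 4.0, so the center Z sits 4.0 in from both sides at Z = (-60.40, -34.90). That places the tangent points at W = (-64.40, -34.90) on BW and Q = (-60.40, -38.90) on QD. Then |KQ| = |Q − K| = 71.84.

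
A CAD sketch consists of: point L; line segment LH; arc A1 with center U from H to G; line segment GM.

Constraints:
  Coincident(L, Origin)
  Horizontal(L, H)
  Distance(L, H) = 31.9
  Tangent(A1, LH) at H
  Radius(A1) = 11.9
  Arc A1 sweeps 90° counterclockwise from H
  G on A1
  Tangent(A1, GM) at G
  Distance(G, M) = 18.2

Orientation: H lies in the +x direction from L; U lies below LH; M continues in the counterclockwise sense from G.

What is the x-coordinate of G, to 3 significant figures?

20.0

Since A1 is tangent to LH there, UH ⟂ LH, so U = H + (0, -11.9) = (31.9, -11.9). On A1, H sits at bearing 90° from U; a 90° counterclockwise sweep puts G at bearing 180°, so G = U + 11.9·(cos 180°, sin 180°) = (20.0, -11.9). So G.x = 20.0.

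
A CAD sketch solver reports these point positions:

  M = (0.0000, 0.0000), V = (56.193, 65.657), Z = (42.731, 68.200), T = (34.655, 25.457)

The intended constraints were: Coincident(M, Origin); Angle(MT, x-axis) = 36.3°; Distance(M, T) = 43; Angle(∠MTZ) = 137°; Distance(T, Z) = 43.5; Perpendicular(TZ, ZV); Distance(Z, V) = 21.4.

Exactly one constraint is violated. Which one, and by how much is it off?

Distance(Z, V) = 21.4 — off by 7.70.

M = (0.00, 0.00) ✓; MT at 36.30° ✓; |MT| = 43.00 ✓; ∠MTZ = 137.0° ✓; |TZ| = 43.50 ✓; ∠(TZ, ZV) = 90.00° ✓; |ZV| = 13.70 ✗.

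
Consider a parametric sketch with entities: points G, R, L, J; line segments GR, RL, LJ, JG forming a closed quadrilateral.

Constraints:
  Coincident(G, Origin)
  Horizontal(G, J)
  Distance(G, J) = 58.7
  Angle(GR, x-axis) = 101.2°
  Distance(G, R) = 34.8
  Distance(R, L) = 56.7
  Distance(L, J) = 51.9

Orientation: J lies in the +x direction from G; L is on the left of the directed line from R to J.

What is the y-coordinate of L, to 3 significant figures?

50.7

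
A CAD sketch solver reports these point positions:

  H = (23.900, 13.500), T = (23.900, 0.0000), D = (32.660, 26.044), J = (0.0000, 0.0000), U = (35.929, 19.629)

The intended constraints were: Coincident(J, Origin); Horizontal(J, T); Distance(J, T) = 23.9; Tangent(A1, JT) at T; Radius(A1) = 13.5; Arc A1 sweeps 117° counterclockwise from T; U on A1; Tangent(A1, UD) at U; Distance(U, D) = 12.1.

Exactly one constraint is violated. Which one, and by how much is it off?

Distance(U, D) = 12.1 — off by 4.90.

J = (0.00, 0.00) ✓; J.y = 0.00, T.y = 0.00 ✓; |JT| = 23.90 ✓; ∠(HT, TJ) = 90.00° ✓; |HT| = 13.50 ✓; bearing(H→U) − bearing(H→T) = 117.0° ✓; |HU| = 13.50 ✓; ∠(HU, UD) = 90.00° ✓; |UD| = 7.200 ✗.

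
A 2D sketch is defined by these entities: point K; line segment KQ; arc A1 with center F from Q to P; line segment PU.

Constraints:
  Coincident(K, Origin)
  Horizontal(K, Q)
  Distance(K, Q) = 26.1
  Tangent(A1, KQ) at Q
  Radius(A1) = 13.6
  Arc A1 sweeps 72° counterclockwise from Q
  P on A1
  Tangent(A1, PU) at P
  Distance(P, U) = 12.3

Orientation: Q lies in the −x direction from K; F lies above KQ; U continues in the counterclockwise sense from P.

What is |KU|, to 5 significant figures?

23.081

K is at the origin; KQ is horizontal with |KQ| = 26.1 and Q on the −x side, so Q = (-26.100, 0.0000). The tangent condition forces FQ to be normal to KQ, so F = Q + (0, 13.6) = (-26.100, 13.600). On A1, Q sits at bearing -90° from F; a 72° counterclockwise sweep puts P at bearing -18°, so P = F + 13.6·(cos -18°, sin -18°) = (-13.166, 9.3974). The tangent condition forces FP to be normal to PU, so PU runs along (−sin -18°, cos -18°); with |PU| = 12.3, U = (-9.3647, 21.095). Then |KU| = |U − K| = 23.081.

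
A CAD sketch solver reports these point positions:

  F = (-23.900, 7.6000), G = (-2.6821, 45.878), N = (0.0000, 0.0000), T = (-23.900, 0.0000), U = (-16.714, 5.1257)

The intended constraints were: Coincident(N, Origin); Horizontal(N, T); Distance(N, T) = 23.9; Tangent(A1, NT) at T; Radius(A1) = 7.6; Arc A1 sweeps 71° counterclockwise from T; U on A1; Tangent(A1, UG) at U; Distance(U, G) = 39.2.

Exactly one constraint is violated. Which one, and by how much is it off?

Distance(U, G) = 39.2 — off by 3.90.

N = (0.00, 0.00) ✓; N.y = 0.00, T.y = 0.00 ✓; |NT| = 23.90 ✓; ∠(FT, TN) = 90.00° ✓; |FT| = 7.600 ✓; bearing(F→U) − bearing(F→T) = 71.00° ✓; |FU| = 7.600 ✓; ∠(FU, UG) = 90.00° ✓; |UG| = 43.10 ✗.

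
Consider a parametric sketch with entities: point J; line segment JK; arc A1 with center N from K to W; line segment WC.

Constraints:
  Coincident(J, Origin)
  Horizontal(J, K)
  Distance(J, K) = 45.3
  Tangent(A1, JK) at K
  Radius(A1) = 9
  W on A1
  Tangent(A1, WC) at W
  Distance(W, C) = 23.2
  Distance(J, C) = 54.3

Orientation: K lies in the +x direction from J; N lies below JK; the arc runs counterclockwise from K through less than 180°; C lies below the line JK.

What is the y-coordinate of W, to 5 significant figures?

-11.308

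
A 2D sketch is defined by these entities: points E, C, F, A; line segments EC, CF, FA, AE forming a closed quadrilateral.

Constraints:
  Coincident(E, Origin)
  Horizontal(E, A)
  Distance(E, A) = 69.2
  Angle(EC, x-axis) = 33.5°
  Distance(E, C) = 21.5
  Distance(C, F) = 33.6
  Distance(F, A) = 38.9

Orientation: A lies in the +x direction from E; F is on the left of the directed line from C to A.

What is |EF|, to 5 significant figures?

55.098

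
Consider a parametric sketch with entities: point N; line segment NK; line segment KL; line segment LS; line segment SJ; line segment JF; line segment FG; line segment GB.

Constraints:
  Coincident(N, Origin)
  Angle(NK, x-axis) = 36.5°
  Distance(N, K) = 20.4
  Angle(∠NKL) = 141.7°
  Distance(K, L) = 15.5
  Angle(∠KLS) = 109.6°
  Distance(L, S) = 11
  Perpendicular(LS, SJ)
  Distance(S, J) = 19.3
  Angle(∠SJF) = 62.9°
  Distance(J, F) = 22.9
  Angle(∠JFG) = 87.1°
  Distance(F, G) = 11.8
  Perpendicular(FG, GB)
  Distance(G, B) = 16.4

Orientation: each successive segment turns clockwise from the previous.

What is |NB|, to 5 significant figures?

28.653

N is at the origin; NK runs at 36.5° with length 20.4, so K = (16.399, 12.134). ∠NKL = 141.7° gives KL at -1.8000° from the x-axis; with |KL| = 15.5, L = (31.891, 11.648). ∠KLS = 109.6° gives LS at -72.200° from the x-axis; with |LS| = 11.0, S = (35.254, 1.1741). The perpendicularity gives SJ at right angles to LS, so SJ runs at -162.20°; with |SJ| = 19.3, J = (16.878, -4.7258). ∠SJF = 62.9° gives JF at 80.700° from the x-axis; with |JF| = 22.9, F = (20.578, 17.873). ∠JFG = 87.1° gives FG at -12.200° from the x-axis; with |FG| = 11.8, G = (32.112, 15.380). FG is perpendicular to GB, so GB runs at -102.20°; with |GB| = 16.4, B = (28.646, -0.65008). Then |NB| = |B − N| = 28.653.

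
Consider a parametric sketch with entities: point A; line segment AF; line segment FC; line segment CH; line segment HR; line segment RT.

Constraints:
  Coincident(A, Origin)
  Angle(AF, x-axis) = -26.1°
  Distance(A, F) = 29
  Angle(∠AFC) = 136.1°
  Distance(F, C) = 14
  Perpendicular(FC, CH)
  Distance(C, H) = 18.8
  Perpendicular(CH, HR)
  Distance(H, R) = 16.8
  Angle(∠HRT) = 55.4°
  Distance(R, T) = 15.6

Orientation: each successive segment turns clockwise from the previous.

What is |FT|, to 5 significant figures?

8.4979

The perpendicularity gives HR at right angles to CH, so HR runs at 110.00°; with |HR| = 16.8, R = (7.4189, -16.557). ∠HRT = 55.4° gives RT at -14.600° from the x-axis; with |RT| = 15.6, T = (22.515, -20.489). Then |FT| = |T − F| = 8.4979.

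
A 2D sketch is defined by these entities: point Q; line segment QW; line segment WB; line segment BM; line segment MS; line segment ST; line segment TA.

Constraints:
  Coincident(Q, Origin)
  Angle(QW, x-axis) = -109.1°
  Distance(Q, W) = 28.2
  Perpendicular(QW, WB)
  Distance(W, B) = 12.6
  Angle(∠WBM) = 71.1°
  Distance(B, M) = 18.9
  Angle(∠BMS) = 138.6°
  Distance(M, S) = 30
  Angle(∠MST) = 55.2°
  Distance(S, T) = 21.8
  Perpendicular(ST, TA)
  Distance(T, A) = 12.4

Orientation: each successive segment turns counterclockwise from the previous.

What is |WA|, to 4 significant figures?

13.24

Q is at the origin; QW runs at -109.1° with length 28.2, so W = (-9.228, -26.65). The perpendicularity gives WB at right angles to QW, so WB runs at -19.10°; with |WB| = 12.6, B = (2.679, -30.77). ∠WBM = 71.1° gives BM at 89.80° from the x-axis; with |BM| = 18.9, M = (2.745, -11.87). ∠BMS = 138.6° gives MS at 131.2° from the x-axis; with |MS| = 30.0, S = (-17.02, 10.70). ∠MST = 55.2° gives ST at -104.0° from the x-axis; with |ST| = 21.8, T = (-22.29, -10.45). ST is perpendicular to TA, so TA runs at -14.00°; with |TA| = 12.4, A = (-10.26, -13.45). Then |WA| = |A − W| = 13.24.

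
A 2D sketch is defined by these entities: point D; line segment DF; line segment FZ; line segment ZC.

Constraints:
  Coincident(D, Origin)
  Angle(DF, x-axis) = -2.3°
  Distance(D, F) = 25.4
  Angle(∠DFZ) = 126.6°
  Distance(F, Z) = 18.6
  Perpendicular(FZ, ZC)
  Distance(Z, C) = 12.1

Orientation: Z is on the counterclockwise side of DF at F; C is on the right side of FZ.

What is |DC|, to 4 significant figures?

46.84

D is at the origin; DF runs at -2.3° with length 25.4, so F = 25.4·(cos -2.3°, sin -2.3°) = (25.38, -1.019). ∠DFZ = 126.6°, so FZ runs at -2.3° + (180° − 126.6°) = 51.10° from the x-axis; with |FZ| = 18.6, Z = F + 18.6·(cos 51.10°, sin 51.10°) = (37.06, 13.46). The perpendicularity gives ZC at right angles to FZ; with |ZC| = 12.1 on the right of FZ, C = Z + 12.1·(0.7782, -0.6280) = (46.48, 5.858). Then |DC| = |C − D| = 46.84.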